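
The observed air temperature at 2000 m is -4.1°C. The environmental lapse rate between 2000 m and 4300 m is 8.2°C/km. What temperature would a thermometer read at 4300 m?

Environmental to 4300 m: -8.2 × 2.3 km = -18.86°C, so T = -22.96°C.

-22.96°C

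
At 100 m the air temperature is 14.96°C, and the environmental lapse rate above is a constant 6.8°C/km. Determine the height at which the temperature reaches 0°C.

2300 m

Height above start = (14.96 − 0) / 6.8 = 2.2 km
Altitude = 100 m + 2200 m = 2300 m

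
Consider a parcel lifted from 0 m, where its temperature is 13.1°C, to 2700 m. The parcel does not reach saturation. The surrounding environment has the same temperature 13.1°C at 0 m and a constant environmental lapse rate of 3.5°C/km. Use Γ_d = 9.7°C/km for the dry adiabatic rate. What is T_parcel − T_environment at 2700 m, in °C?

-16.74°C (parcel cooler than environment)

Parcel:
  0 → 2700 m (dry, 9.7°C/km): ΔT = -9.7 × 2.7 = -26.19°C → T = -13.09°C
Environment:
  0 → 2700 m (environment, 3.5°C/km): ΔT = -3.5 × 2.7 = -9.45°C → T = 3.65°C
T_parcel − T_env = -13.09 − 3.65 = -16.74°C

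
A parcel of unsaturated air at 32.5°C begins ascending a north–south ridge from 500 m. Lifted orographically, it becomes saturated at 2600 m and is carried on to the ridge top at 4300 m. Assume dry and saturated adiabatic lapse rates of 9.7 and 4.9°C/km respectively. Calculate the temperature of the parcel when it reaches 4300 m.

3.8°C

500 → 2600 m (dry, 9.7°C/km): ΔT = -9.7 × 2.1 = -20.37°C → T = 12.13°C
2600 → 4300 m (saturated, 4.9°C/km): ΔT = -4.9 × 1.7 = -8.33°C → T = 3.8°C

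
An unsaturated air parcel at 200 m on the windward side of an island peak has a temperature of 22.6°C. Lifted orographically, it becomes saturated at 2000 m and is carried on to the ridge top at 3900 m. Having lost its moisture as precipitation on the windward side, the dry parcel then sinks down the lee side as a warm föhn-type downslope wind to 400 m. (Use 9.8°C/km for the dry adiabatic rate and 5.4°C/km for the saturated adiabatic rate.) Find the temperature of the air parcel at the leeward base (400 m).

29°C

200–2000 m, dry: Δz = 1.8 km ⇒ ΔT = -17.64°C; T = 4.96°C
2000–3900 m, saturated: Δz = 1.9 km ⇒ ΔT = -10.26°C; T = -5.3°C
3900–400 m, dry descent: Δz = 3.5 km ⇒ ΔT = +34.3°C; T = 29°C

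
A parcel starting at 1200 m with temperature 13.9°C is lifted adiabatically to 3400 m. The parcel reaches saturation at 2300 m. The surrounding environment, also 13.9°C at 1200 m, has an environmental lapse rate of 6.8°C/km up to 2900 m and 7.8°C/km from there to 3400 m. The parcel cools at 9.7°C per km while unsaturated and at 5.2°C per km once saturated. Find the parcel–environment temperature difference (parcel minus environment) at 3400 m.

-0.93°C (parcel cooler than environment)

Parcel:
  1200–2300 m, dry: Δz = 1.1 km ⇒ ΔT = -10.67°C; T = 3.23°C
  2300–3400 m, saturated: Δz = 1.1 km ⇒ ΔT = -5.72°C; T = -2.49°C
Environment:
  1200–2900 m, environment, lower layer: Δz = 1.7 km ⇒ ΔT = -11.56°C; T = 2.34°C
  2900–3400 m, environment, upper layer: Δz = 0.5 km ⇒ ΔT = -3.9°C; T = -1.56°C
T_parcel − T_env = -2.49 − (-1.56) = -0.93°C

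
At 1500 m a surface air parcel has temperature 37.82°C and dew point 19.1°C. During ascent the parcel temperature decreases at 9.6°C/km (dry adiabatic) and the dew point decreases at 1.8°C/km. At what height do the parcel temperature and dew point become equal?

3900 m

T and T_d converge at 9.6 − 1.8 = 7.8°C per km
Height above start = (37.82 − 19.1) / 7.8 = 2.4 km
LCL altitude = 1500 m + 2400 m = 3900 m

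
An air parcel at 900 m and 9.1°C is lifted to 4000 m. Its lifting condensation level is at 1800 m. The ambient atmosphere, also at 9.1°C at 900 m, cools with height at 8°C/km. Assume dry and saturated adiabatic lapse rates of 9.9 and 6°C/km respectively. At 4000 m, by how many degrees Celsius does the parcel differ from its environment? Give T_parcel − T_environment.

+2.69°C (parcel warmer than environment)

Parcel:
  900 → 1800 m (dry, 9.9°C/km): ΔT = -9.9 × 0.9 = -8.91°C → T = 0.19°C
  1800 → 4000 m (saturated, 6°C/km): ΔT = -6 × 2.2 = -13.2°C → T = -13.01°C
Environment:
  900 → 4000 m (environment, 8°C/km): ΔT = -8 × 3.1 = -24.8°C → T = -15.7°C
T_parcel − T_env = -13.01 − (-15.7) = +2.69°C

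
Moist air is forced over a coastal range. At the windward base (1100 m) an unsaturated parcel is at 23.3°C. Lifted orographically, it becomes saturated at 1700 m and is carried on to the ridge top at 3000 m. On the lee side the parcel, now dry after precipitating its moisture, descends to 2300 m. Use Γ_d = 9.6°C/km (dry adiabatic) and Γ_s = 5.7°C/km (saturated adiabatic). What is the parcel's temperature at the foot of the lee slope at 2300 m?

16.85°C

Dry to 1700 m: -9.6 × 0.6 km = -5.76°C, so T = 17.54°C.
Saturated to 3000 m: -5.7 × 1.3 km = -7.41°C, so T = 10.13°C.
Dry descent to 2300 m: +9.6 × 0.7 km = +6.72°C, so T = 16.85°C.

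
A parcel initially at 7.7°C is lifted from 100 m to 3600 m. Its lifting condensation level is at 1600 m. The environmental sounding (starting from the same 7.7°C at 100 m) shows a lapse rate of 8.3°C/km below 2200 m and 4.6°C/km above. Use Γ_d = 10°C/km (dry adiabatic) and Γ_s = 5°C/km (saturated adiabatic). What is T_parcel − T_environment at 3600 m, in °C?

Parcel:
  100 → 1600 m (dry, 10°C/km): ΔT = -10 × 1.5 = -15°C → T = -7.3°C
  1600 → 3600 m (saturated, 5°C/km): ΔT = -5 × 2 = -10°C → T = -17.3°C
Environment:
  100 → 2200 m (environment, lower layer, 8.3°C/km): ΔT = -8.3 × 2.1 = -17.43°C → T = -9.73°C
  2200 → 3600 m (environment, upper layer, 4.6°C/km): ΔT = -4.6 × 1.4 = -6.44°C → T = -16.17°C
T_parcel − T_env = -17.3 − (-16.17) = -1.13°C

-1.13°C (parcel cooler than environment)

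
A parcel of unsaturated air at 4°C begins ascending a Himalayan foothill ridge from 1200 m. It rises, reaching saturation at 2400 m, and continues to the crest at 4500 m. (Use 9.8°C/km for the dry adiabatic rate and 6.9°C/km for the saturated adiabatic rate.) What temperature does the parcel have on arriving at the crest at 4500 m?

-22.25°C

From 1200 m to 2400 m (dry): cools by 9.8 × 1.2 = 11.76°C, giving -7.76°C.
From 2400 m to 4500 m (saturated): cools by 6.9 × 2.1 = 14.49°C, giving -22.25°C.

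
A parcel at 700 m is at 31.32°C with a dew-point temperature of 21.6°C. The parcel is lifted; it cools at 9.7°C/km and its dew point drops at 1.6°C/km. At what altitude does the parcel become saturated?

T and T_d converge at 9.7 − 1.6 = 8.1°C per km
Height above start = (31.32 − 21.6) / 8.1 = 1.2 km
LCL altitude = 700 m + 1200 m = 1900 m

1900 m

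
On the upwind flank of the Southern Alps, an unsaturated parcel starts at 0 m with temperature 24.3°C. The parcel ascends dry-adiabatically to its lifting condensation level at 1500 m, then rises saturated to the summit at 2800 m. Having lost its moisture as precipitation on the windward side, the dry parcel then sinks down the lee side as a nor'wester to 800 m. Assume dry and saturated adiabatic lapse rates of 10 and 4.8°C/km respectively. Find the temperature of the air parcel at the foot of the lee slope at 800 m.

23.06°C

From 0 m to 1500 m (dry): cools by 10 × 1.5 = 15°C, giving 9.3°C.
From 1500 m to 2800 m (saturated): cools by 4.8 × 1.3 = 6.24°C, giving 3.06°C.
From 2800 m to 800 m (dry descent): warms by 10 × 2 = 20°C, giving 23.06°C.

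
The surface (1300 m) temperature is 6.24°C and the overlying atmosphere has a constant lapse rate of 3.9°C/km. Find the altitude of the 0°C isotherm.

Height above start = (6.24 − 0) / 3.9 = 1.6 km
Altitude = 1300 m + 1600 m = 2900 m

2900 m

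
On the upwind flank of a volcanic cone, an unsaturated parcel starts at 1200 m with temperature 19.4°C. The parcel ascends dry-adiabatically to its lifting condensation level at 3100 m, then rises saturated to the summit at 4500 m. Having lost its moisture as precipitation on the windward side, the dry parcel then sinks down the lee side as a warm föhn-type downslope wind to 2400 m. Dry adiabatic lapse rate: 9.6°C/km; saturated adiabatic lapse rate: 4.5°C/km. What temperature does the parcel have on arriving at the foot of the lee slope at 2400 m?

15.02°C

From 1200 m to 3100 m (dry): cools by 9.6 × 1.9 = 18.24°C, giving 1.16°C.
From 3100 m to 4500 m (saturated): cools by 4.5 × 1.4 = 6.3°C, giving -5.14°C.
From 4500 m to 2400 m (dry descent): warms by 9.6 × 2.1 = 20.16°C, giving 15.02°C.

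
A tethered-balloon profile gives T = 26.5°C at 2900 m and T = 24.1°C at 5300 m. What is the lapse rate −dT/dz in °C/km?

Γ = −ΔT/Δz = (26.5 − 24.1) / (5300 − 2900) m
  = 2.4°C / 2.4 km = 1°C/km

1°C/km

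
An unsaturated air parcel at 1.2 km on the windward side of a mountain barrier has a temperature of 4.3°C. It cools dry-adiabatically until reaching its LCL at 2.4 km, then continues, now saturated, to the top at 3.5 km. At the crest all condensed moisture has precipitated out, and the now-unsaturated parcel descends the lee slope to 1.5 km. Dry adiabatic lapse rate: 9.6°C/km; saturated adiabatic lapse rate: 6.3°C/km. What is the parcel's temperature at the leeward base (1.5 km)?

1200–2400 m, dry: Δz = 1.2 km ⇒ ΔT = -11.52°C; T = -7.22°C
2400–3500 m, saturated: Δz = 1.1 km ⇒ ΔT = -6.93°C; T = -14.15°C
3500–1500 m, dry descent: Δz = 2 km ⇒ ΔT = +19.2°C; T = 5.05°C

5.05°C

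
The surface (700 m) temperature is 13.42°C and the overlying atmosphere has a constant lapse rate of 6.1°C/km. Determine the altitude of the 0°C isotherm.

Height above start = (13.42 − 0) / 6.1 = 2.2 km
Altitude = 700 m + 2200 m = 2900 m

2900 m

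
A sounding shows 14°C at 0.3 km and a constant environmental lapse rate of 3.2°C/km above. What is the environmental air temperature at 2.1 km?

8.24°C

From 300 m to 2100 m (environmental): cools by 3.2 × 1.8 = 5.76°C, giving 8.24°C.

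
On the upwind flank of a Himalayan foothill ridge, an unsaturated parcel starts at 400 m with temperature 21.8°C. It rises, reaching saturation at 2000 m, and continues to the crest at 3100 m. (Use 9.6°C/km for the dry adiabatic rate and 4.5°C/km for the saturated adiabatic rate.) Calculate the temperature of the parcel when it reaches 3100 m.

400–2000 m, dry: Δz = 1.6 km ⇒ ΔT = -15.36°C; T = 6.44°C
2000–3100 m, saturated: Δz = 1.1 km ⇒ ΔT = -4.95°C; T = 1.49°C

1.49°C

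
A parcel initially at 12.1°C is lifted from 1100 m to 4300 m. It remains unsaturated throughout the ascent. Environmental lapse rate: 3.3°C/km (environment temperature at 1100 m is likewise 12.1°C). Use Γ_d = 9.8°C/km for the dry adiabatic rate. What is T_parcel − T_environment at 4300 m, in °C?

-20.8°C (parcel cooler than environment)

Parcel:
  1100 → 4300 m (dry, 9.8°C/km): ΔT = -9.8 × 3.2 = -31.36°C → T = -19.26°C
Environment:
  1100 → 4300 m (environment, 3.3°C/km): ΔT = -3.3 × 3.2 = -10.56°C → T = 1.54°C
T_parcel − T_env = -19.26 − 1.54 = -20.8°C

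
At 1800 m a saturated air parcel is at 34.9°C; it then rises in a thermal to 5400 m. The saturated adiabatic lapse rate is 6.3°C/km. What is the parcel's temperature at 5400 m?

12.22°C

1800 → 5400 m (saturated adiabatic, 6.3°C/km): ΔT = -6.3 × 3.6 = -22.68°C → T = 12.22°C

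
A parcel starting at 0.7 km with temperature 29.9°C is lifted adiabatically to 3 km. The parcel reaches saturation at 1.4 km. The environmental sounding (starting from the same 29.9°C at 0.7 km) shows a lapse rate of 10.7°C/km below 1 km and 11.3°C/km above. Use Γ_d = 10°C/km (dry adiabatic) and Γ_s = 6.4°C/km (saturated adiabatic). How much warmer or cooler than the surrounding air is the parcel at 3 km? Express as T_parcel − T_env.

+8.57°C (parcel warmer than environment)

Parcel:
  700–1400 m, dry: Δz = 0.7 km ⇒ ΔT = -7°C; T = 22.9°C
  1400–3000 m, saturated: Δz = 1.6 km ⇒ ΔT = -10.24°C; T = 12.66°C
Environment:
  700–1000 m, environment, lower layer: Δz = 0.3 km ⇒ ΔT = -3.21°C; T = 26.69°C
  1000–3000 m, environment, upper layer: Δz = 2 km ⇒ ΔT = -22.6°C; T = 4.09°C
T_parcel − T_env = 12.66 − 4.09 = +8.57°C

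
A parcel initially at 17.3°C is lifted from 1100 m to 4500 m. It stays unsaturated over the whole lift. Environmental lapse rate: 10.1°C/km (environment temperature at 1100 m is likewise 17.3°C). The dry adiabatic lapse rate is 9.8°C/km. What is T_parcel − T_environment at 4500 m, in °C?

Parcel:
  From 1100 m to 4500 m (dry): cools by 9.8 × 3.4 = 33.32°C, giving -16.02°C.
Environment:
  From 1100 m to 4500 m (environment): cools by 10.1 × 3.4 = 34.34°C, giving -17.04°C.
T_parcel − T_env = -16.02 − (-17.04) = +1.02°C

+1.02°C (parcel warmer than environment)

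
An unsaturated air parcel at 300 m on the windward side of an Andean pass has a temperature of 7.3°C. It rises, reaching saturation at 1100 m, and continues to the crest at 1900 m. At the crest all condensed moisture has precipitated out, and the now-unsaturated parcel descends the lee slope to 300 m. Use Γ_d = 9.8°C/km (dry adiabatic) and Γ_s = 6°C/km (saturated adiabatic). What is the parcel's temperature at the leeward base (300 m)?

10.34°C

300 → 1100 m (dry, 9.8°C/km): ΔT = -9.8 × 0.8 = -7.84°C → T = -0.54°C
1100 → 1900 m (saturated, 6°C/km): ΔT = -6 × 0.8 = -4.8°C → T = -5.34°C
1900 → 300 m (dry descent, 9.8°C/km): ΔT = +9.8 × 1.6 = +15.68°C → T = 10.34°C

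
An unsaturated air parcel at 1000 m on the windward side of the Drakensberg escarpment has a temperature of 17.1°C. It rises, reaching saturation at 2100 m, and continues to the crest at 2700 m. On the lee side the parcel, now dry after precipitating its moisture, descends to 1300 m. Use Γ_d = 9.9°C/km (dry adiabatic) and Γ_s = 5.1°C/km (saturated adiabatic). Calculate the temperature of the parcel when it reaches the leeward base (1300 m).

17.01°C

1000 → 2100 m (dry, 9.9°C/km): ΔT = -9.9 × 1.1 = -10.89°C → T = 6.21°C
2100 → 2700 m (saturated, 5.1°C/km): ΔT = -5.1 × 0.6 = -3.06°C → T = 3.15°C
2700 → 1300 m (dry descent, 9.9°C/km): ΔT = +9.9 × 1.4 = +13.86°C → T = 17.01°C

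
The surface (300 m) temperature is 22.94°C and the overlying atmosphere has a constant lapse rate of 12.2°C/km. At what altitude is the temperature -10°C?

Height above start = (22.94 − (-10)) / 12.2 = 2.7 km
Altitude = 300 m + 2700 m = 3000 m

3000 m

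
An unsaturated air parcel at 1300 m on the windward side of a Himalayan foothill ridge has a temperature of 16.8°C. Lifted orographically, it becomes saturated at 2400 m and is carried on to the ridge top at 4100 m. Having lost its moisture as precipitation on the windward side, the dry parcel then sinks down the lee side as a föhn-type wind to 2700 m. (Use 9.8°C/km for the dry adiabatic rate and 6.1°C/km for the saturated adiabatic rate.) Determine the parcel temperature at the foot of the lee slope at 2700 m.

1300 → 2400 m (dry, 9.8°C/km): ΔT = -9.8 × 1.1 = -10.78°C → T = 6.02°C
2400 → 4100 m (saturated, 6.1°C/km): ΔT = -6.1 × 1.7 = -10.37°C → T = -4.35°C
4100 → 2700 m (dry descent, 9.8°C/km): ΔT = +9.8 × 1.4 = +13.72°C → T = 9.37°C

9.37°C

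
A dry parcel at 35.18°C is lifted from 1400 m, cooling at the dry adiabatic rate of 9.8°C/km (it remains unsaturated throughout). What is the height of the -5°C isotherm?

5500 m

Height above start = (35.18 − (-5)) / 9.8 = 4.1 km
Altitude = 1400 m + 4100 m = 5500 m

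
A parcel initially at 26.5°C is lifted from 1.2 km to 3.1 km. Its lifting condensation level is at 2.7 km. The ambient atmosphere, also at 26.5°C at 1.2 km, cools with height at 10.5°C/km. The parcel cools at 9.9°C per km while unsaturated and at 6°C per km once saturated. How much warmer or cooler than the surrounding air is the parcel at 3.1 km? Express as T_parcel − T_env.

Parcel:
  1200–2700 m, dry: Δz = 1.5 km ⇒ ΔT = -14.85°C; T = 11.65°C
  2700–3100 m, saturated: Δz = 0.4 km ⇒ ΔT = -2.4°C; T = 9.25°C
Environment:
  1200–3100 m, environment: Δz = 1.9 km ⇒ ΔT = -19.95°C; T = 6.55°C
T_parcel − T_env = 9.25 − 6.55 = +2.7°C

+2.7°C (parcel warmer than environment)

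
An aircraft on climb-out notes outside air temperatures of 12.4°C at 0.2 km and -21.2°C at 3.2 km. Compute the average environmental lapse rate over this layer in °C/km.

11.2°C/km

Γ = −ΔT/Δz = (12.4 − (-21.2)) / (3200 − 200) m
  = 33.6°C / 3 km = 11.2°C/km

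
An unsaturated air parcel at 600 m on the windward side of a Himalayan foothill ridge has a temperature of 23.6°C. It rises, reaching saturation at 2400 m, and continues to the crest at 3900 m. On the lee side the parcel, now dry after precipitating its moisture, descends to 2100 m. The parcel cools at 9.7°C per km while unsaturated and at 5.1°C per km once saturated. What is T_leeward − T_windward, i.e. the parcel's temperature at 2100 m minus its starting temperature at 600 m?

-7.65°C

Dry to 2400 m: -9.7 × 1.8 km = -17.46°C, so T = 6.14°C.
Saturated to 3900 m: -5.1 × 1.5 km = -7.65°C, so T = -1.51°C.
Dry descent to 2100 m: +9.7 × 1.8 km = +17.46°C, so T = 15.95°C.
Net change vs windward start: 15.95 − 23.6 = -7.65°C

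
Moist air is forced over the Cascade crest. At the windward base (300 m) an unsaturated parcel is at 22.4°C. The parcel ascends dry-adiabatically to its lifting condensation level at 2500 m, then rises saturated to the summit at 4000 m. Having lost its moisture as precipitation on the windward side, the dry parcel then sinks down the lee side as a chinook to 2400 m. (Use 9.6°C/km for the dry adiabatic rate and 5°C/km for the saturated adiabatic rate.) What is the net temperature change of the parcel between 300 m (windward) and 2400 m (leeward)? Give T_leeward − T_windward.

300 → 2500 m (dry, 9.6°C/km): ΔT = -9.6 × 2.2 = -21.12°C → T = 1.28°C
2500 → 4000 m (saturated, 5°C/km): ΔT = -5 × 1.5 = -7.5°C → T = -6.22°C
4000 → 2400 m (dry descent, 9.6°C/km): ΔT = +9.6 × 1.6 = +15.36°C → T = 9.14°C
Net change vs windward start: 9.14 − 22.4 = -13.26°C

-13.26°C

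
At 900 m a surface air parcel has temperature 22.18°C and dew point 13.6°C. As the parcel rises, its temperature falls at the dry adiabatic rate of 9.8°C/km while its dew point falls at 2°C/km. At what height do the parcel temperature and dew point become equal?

T and T_d converge at 9.8 − 2 = 7.8°C per km
Height above start = (22.18 − 13.6) / 7.8 = 1.1 km
LCL altitude = 900 m + 1100 m = 2000 m

2000 m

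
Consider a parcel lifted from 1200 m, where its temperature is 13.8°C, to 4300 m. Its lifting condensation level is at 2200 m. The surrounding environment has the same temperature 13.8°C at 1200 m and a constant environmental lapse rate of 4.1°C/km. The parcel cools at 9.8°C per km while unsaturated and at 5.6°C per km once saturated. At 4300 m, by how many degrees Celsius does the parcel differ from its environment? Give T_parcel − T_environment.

Parcel:
  1200–2200 m, dry: Δz = 1 km ⇒ ΔT = -9.8°C; T = 4°C
  2200–4300 m, saturated: Δz = 2.1 km ⇒ ΔT = -11.76°C; T = -7.76°C
Environment:
  1200–4300 m, environment: Δz = 3.1 km ⇒ ΔT = -12.71°C; T = 1.09°C
T_parcel − T_env = -7.76 − 1.09 = -8.85°C

-8.85°C (parcel cooler than environment)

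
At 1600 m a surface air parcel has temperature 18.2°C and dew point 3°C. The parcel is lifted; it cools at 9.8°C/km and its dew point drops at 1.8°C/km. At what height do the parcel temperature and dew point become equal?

T and T_d converge at 9.8 − 1.8 = 8°C per km
Height above start = (18.2 − 3) / 8 = 1.9 km
LCL altitude = 1600 m + 1900 m = 3500 m

3500 m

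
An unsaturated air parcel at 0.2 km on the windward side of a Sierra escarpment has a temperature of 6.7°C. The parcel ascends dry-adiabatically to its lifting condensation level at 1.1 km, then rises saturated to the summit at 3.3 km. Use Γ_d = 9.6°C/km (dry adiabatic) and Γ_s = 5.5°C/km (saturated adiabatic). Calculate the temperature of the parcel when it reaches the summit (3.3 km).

From 200 m to 1100 m (dry): cools by 9.6 × 0.9 = 8.64°C, giving -1.94°C.
From 1100 m to 3300 m (saturated): cools by 5.5 × 2.2 = 12.1°C, giving -14.04°C.

-14.04°C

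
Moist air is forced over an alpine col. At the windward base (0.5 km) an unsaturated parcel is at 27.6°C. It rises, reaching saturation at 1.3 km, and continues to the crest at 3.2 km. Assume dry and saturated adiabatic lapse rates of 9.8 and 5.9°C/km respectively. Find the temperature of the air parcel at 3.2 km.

8.55°C

500 → 1300 m (dry, 9.8°C/km): ΔT = -9.8 × 0.8 = -7.84°C → T = 19.76°C
1300 → 3200 m (saturated, 5.9°C/km): ΔT = -5.9 × 1.9 = -11.21°C → T = 8.55°C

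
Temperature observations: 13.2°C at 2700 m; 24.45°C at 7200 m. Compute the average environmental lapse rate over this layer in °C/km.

Γ = −ΔT/Δz = (13.2 − 24.45) / (7200 − 2700) m
  = -11.25°C / 4.5 km = -2.5°C/km

-2.5°C/km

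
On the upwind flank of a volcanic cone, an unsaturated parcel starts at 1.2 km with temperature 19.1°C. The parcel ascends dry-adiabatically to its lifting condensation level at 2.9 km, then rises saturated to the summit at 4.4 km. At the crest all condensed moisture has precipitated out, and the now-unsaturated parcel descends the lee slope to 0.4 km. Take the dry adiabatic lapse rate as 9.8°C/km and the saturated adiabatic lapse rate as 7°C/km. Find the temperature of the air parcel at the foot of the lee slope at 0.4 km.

31.14°C

From 1200 m to 2900 m (dry): cools by 9.8 × 1.7 = 16.66°C, giving 2.44°C.
From 2900 m to 4400 m (saturated): cools by 7 × 1.5 = 10.5°C, giving -8.06°C.
From 4400 m to 400 m (dry descent): warms by 9.8 × 4 = 39.2°C, giving 31.14°C.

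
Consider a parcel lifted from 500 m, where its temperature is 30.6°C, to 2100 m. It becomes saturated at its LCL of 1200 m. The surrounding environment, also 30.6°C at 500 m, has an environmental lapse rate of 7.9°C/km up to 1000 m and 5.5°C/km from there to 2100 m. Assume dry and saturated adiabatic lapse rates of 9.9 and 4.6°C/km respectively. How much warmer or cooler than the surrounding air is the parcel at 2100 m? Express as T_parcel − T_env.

-1.07°C (parcel cooler than environment)

Parcel:
  From 500 m to 1200 m (dry): cools by 9.9 × 0.7 = 6.93°C, giving 23.67°C.
  From 1200 m to 2100 m (saturated): cools by 4.6 × 0.9 = 4.14°C, giving 19.53°C.
Environment:
  From 500 m to 1000 m (environment, lower layer): cools by 7.9 × 0.5 = 3.95°C, giving 26.65°C.
  From 1000 m to 2100 m (environment, upper layer): cools by 5.5 × 1.1 = 6.05°C, giving 20.6°C.
T_parcel − T_env = 19.53 − 20.6 = -1.07°C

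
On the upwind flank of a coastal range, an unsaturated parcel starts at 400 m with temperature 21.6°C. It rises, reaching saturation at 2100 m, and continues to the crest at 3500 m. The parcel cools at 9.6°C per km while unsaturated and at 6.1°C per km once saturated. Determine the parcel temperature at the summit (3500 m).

From 400 m to 2100 m (dry): cools by 9.6 × 1.7 = 16.32°C, giving 5.28°C.
From 2100 m to 3500 m (saturated): cools by 6.1 × 1.4 = 8.54°C, giving -3.26°C.

-3.26°C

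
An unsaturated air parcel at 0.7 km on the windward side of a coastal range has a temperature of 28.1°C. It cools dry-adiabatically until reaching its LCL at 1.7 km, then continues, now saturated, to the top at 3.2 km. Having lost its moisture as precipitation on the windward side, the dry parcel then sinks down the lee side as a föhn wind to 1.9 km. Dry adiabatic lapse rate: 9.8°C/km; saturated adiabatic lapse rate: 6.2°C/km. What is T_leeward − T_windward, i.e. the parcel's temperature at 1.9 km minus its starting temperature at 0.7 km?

-6.36°C

700 → 1700 m (dry, 9.8°C/km): ΔT = -9.8 × 1 = -9.8°C → T = 18.3°C
1700 → 3200 m (saturated, 6.2°C/km): ΔT = -6.2 × 1.5 = -9.3°C → T = 9°C
3200 → 1900 m (dry descent, 9.8°C/km): ΔT = +9.8 × 1.3 = +12.74°C → T = 21.74°C
Net change vs windward start: 21.74 − 28.1 = -6.36°C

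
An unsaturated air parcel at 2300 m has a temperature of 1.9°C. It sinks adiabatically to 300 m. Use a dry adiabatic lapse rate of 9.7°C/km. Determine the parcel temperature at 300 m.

21.3°C

Dry adiabatic to 300 m: +9.7 × 2 km = +19.4°C, so T = 21.3°C.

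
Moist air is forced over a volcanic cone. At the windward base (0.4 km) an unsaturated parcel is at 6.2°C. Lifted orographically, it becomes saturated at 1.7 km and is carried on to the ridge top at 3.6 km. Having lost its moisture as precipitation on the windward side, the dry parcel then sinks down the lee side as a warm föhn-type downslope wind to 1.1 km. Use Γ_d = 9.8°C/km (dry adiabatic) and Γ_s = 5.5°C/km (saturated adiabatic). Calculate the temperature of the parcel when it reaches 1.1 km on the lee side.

From 400 m to 1700 m (dry): cools by 9.8 × 1.3 = 12.74°C, giving -6.54°C.
From 1700 m to 3600 m (saturated): cools by 5.5 × 1.9 = 10.45°C, giving -16.99°C.
From 3600 m to 1100 m (dry descent): warms by 9.8 × 2.5 = 24.5°C, giving 7.51°C.

7.51°C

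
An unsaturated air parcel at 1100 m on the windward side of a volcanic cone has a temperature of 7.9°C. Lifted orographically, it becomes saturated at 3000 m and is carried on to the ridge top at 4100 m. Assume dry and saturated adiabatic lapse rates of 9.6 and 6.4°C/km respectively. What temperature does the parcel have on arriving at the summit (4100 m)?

-17.38°C

Dry to 3000 m: -9.6 × 1.9 km = -18.24°C, so T = -10.34°C.
Saturated to 4100 m: -6.4 × 1.1 km = -7.04°C, so T = -17.38°C.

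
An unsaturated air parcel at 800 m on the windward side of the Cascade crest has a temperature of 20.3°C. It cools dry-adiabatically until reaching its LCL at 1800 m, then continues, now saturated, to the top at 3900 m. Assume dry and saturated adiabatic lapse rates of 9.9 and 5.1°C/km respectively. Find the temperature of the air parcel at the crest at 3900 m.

-0.31°C

Dry to 1800 m: -9.9 × 1 km = -9.9°C, so T = 10.4°C.
Saturated to 3900 m: -5.1 × 2.1 km = -10.71°C, so T = -0.31°C.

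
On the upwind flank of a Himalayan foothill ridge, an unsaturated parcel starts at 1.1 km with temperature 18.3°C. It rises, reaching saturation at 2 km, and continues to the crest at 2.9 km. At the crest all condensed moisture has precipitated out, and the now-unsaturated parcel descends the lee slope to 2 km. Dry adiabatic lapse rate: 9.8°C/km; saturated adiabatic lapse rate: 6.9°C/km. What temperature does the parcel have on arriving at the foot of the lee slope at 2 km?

12.09°C

1100–2000 m, dry: Δz = 0.9 km ⇒ ΔT = -8.82°C; T = 9.48°C
2000–2900 m, saturated: Δz = 0.9 km ⇒ ΔT = -6.21°C; T = 3.27°C
2900–2000 m, dry descent: Δz = 0.9 km ⇒ ΔT = +8.82°C; T = 12.09°C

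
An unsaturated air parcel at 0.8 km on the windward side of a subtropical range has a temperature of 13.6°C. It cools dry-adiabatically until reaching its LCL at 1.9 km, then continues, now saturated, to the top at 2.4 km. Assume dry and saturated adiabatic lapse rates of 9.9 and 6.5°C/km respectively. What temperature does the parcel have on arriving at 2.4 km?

-0.54°C

800–1900 m, dry: Δz = 1.1 km ⇒ ΔT = -10.89°C; T = 2.71°C
1900–2400 m, saturated: Δz = 0.5 km ⇒ ΔT = -3.25°C; T = -0.54°C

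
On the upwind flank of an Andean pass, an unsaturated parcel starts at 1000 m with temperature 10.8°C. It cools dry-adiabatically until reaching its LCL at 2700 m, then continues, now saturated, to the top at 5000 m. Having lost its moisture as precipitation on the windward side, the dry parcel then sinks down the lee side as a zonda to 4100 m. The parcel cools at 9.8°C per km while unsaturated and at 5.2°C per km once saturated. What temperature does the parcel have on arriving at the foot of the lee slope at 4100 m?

Dry to 2700 m: -9.8 × 1.7 km = -16.66°C, so T = -5.86°C.
Saturated to 5000 m: -5.2 × 2.3 km = -11.96°C, so T = -17.82°C.
Dry descent to 4100 m: +9.8 × 0.9 km = +8.82°C, so T = -9°C.

-9°C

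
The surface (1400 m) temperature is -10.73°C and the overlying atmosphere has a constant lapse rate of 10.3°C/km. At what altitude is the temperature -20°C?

2300 m

Height above start = (-10.73 − (-20)) / 10.3 = 0.9 km
Altitude = 1400 m + 900 m = 2300 m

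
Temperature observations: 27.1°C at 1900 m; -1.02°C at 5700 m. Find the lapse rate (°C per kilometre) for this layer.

7.4°C/km

Γ = −ΔT/Δz = (27.1 − (-1.02)) / (5700 − 1900) m
  = 28.12°C / 3.8 km = 7.4°C/km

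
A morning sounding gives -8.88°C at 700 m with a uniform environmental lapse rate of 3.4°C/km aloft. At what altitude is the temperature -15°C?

2500 m

Height above start = (-8.88 − (-15)) / 3.4 = 1.8 km
Altitude = 700 m + 1800 m = 2500 m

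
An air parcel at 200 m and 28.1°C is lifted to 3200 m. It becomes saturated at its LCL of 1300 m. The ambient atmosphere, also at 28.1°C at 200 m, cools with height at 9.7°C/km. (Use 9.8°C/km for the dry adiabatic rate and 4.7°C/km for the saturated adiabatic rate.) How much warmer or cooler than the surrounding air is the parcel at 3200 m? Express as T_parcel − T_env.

+9.39°C (parcel warmer than environment)

Parcel:
  200–1300 m, dry: Δz = 1.1 km ⇒ ΔT = -10.78°C; T = 17.32°C
  1300–3200 m, saturated: Δz = 1.9 km ⇒ ΔT = -8.93°C; T = 8.39°C
Environment:
  200–3200 m, environment: Δz = 3 km ⇒ ΔT = -29.1°C; T = -1°C
T_parcel − T_env = 8.39 − (-1) = +9.39°C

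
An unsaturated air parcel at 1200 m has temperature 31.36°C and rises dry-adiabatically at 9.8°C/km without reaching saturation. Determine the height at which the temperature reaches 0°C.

Height above start = (31.36 − 0) / 9.8 = 3.2 km
Altitude = 1200 m + 3200 m = 4400 m

4400 m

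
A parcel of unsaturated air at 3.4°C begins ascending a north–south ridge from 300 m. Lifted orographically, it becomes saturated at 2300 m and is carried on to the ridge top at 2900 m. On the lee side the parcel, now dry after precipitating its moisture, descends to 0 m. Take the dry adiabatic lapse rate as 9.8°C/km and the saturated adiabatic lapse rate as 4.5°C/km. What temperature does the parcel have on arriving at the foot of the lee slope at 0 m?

Dry to 2300 m: -9.8 × 2 km = -19.6°C, so T = -16.2°C.
Saturated to 2900 m: -4.5 × 0.6 km = -2.7°C, so T = -18.9°C.
Dry descent to 0 m: +9.8 × 2.9 km = +28.42°C, so T = 9.52°C.

9.52°C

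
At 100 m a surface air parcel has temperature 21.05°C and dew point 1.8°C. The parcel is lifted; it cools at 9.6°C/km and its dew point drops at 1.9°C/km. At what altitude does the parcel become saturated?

2600 m

T and T_d converge at 9.6 − 1.9 = 7.7°C per km
Height above start = (21.05 − 1.8) / 7.7 = 2.5 km
LCL altitude = 100 m + 2500 m = 2600 m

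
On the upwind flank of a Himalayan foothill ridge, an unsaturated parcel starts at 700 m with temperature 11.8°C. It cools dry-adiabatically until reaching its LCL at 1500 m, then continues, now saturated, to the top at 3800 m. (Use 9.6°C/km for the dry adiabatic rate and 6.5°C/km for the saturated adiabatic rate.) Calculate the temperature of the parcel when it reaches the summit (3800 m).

From 700 m to 1500 m (dry): cools by 9.6 × 0.8 = 7.68°C, giving 4.12°C.
From 1500 m to 3800 m (saturated): cools by 6.5 × 2.3 = 14.95°C, giving -10.83°C.

-10.83°C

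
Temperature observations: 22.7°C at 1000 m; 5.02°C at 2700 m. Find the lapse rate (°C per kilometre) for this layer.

10.4°C/km

Γ = −ΔT/Δz = (22.7 − 5.02) / (2700 − 1000) m
  = 17.68°C / 1.7 km = 10.4°C/km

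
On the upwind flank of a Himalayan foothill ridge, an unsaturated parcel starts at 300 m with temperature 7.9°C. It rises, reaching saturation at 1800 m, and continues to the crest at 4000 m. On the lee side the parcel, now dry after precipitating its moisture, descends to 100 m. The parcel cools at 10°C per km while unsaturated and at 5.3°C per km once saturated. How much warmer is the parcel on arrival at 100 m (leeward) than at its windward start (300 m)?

+12.34°C

Dry to 1800 m: -10 × 1.5 km = -15°C, so T = -7.1°C.
Saturated to 4000 m: -5.3 × 2.2 km = -11.66°C, so T = -18.76°C.
Dry descent to 100 m: +10 × 3.9 km = +39°C, so T = 20.24°C.
Net change vs windward start: 20.24 − 7.9 = +12.34°C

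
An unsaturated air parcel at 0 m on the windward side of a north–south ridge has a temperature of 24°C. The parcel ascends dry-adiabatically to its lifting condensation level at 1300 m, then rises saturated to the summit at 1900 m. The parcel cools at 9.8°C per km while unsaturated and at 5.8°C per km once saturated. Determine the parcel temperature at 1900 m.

Dry to 1300 m: -9.8 × 1.3 km = -12.74°C, so T = 11.26°C.
Saturated to 1900 m: -5.8 × 0.6 km = -3.48°C, so T = 7.78°C.

7.78°C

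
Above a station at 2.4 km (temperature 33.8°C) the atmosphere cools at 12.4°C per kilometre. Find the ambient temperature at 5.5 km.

-4.64°C

From 2400 m to 5500 m (environmental): cools by 12.4 × 3.1 = 38.44°C, giving -4.64°C.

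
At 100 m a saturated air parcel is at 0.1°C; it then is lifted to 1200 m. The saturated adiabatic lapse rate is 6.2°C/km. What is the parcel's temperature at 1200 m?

Saturated adiabatic to 1200 m: -6.2 × 1.1 km = -6.82°C, so T = -6.72°C.

-6.72°C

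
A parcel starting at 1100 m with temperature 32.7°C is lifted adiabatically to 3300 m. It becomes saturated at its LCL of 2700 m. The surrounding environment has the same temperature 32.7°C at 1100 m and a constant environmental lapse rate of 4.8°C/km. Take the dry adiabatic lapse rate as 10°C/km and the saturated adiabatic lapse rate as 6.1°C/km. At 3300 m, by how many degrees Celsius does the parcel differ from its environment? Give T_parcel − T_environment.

-9.1°C (parcel cooler than environment)

Parcel:
  1100 → 2700 m (dry, 10°C/km): ΔT = -10 × 1.6 = -16°C → T = 16.7°C
  2700 → 3300 m (saturated, 6.1°C/km): ΔT = -6.1 × 0.6 = -3.66°C → T = 13.04°C
Environment:
  1100 → 3300 m (environment, 4.8°C/km): ΔT = -4.8 × 2.2 = -10.56°C → T = 22.14°C
T_parcel − T_env = 13.04 − 22.14 = -9.1°C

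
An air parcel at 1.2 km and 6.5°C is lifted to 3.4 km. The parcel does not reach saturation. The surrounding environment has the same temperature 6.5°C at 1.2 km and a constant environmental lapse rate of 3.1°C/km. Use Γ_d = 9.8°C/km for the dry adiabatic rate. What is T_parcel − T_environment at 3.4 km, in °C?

-14.74°C (parcel cooler than environment)

Parcel:
  1200–3400 m, dry: Δz = 2.2 km ⇒ ΔT = -21.56°C; T = -15.06°C
Environment:
  1200–3400 m, environment: Δz = 2.2 km ⇒ ΔT = -6.82°C; T = -0.32°C
T_parcel − T_env = -15.06 − (-0.32) = -14.74°C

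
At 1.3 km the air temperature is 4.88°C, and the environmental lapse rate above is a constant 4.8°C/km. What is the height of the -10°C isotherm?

Height above start = (4.88 − (-10)) / 4.8 = 3.1 km
Altitude = 1300 m + 3100 m = 4400 m

4.4 km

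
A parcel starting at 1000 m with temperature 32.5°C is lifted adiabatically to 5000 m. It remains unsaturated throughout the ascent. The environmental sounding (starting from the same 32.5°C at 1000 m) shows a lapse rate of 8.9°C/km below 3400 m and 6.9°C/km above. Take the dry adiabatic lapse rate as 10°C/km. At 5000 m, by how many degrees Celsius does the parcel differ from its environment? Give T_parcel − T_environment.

Parcel:
  From 1000 m to 5000 m (dry): cools by 10 × 4 = 40°C, giving -7.5°C.
Environment:
  From 1000 m to 3400 m (environment, lower layer): cools by 8.9 × 2.4 = 21.36°C, giving 11.14°C.
  From 3400 m to 5000 m (environment, upper layer): cools by 6.9 × 1.6 = 11.04°C, giving 0.1°C.
T_parcel − T_env = -7.5 − 0.1 = -7.6°C

-7.6°C (parcel cooler than environment)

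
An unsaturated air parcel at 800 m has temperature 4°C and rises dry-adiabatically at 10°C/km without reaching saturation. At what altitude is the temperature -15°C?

Height above start = (4 − (-15)) / 10 = 1.9 km
Altitude = 800 m + 1900 m = 2700 m

2700 m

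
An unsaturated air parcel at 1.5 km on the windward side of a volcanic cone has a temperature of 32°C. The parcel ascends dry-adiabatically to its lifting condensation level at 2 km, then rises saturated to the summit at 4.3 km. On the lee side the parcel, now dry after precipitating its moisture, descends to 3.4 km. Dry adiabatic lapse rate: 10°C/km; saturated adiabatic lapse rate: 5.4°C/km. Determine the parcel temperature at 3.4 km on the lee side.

From 1500 m to 2000 m (dry): cools by 10 × 0.5 = 5°C, giving 27°C.
From 2000 m to 4300 m (saturated): cools by 5.4 × 2.3 = 12.42°C, giving 14.58°C.
From 4300 m to 3400 m (dry descent): warms by 10 × 0.9 = 9°C, giving 23.58°C.

23.58°C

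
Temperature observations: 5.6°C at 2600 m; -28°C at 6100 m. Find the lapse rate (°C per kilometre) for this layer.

Γ = −ΔT/Δz = (5.6 − (-28)) / (6100 − 2600) m
  = 33.6°C / 3.5 km = 9.6°C/km

9.6°C/km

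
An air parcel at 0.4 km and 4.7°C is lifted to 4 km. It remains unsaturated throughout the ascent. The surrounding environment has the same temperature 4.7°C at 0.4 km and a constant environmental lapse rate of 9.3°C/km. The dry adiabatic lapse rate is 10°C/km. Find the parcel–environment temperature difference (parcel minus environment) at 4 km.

Parcel:
  Dry to 4000 m: -10 × 3.6 km = -36°C, so T = -31.3°C.
Environment:
  Environment to 4000 m: -9.3 × 3.6 km = -33.48°C, so T = -28.78°C.
T_parcel − T_env = -31.3 − (-28.78) = -2.52°C

-2.52°C (parcel cooler than environment)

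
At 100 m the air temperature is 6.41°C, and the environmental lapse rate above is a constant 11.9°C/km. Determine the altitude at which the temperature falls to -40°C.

4000 m

Height above start = (6.41 − (-40)) / 11.9 = 3.9 km
Altitude = 100 m + 3900 m = 4000 m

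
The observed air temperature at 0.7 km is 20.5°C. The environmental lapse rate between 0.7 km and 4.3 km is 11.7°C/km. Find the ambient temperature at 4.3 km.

700 → 4300 m (environmental, 11.7°C/km): ΔT = -11.7 × 3.6 = -42.12°C → T = -21.62°C

-21.62°C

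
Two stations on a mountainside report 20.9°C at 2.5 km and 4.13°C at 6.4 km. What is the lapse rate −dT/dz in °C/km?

Γ = −ΔT/Δz = (20.9 − 4.13) / (6400 − 2500) m
  = 16.77°C / 3.9 km = 4.3°C/km

4.3°C/km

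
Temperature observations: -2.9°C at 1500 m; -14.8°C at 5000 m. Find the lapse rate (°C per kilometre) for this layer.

3.4°C/km

Γ = −ΔT/Δz = (-2.9 − (-14.8)) / (5000 − 1500) m
  = 11.9°C / 3.5 km = 3.4°C/km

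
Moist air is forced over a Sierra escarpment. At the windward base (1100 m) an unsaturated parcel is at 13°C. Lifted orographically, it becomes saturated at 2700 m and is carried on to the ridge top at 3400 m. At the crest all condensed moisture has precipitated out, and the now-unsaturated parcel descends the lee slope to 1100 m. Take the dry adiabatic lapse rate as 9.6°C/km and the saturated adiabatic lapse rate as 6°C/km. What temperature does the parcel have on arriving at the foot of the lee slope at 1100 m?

15.52°C

1100 → 2700 m (dry, 9.6°C/km): ΔT = -9.6 × 1.6 = -15.36°C → T = -2.36°C
2700 → 3400 m (saturated, 6°C/km): ΔT = -6 × 0.7 = -4.2°C → T = -6.56°C
3400 → 1100 m (dry descent, 9.6°C/km): ΔT = +9.6 × 2.3 = +22.08°C → T = 15.52°C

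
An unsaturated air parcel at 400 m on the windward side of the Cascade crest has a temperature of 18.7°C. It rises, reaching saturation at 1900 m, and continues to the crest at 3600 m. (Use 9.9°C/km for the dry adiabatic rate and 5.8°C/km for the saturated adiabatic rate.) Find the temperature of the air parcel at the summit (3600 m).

-6.01°C

400 → 1900 m (dry, 9.9°C/km): ΔT = -9.9 × 1.5 = -14.85°C → T = 3.85°C
1900 → 3600 m (saturated, 5.8°C/km): ΔT = -5.8 × 1.7 = -9.86°C → T = -6.01°C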